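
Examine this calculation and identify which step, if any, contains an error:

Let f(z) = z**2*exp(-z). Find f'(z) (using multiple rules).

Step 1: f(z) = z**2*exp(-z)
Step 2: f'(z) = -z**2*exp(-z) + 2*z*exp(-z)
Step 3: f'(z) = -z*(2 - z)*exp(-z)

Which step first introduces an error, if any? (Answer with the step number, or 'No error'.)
Step 3

Step 3 is incorrect due to a sign flip.
The step shows: -z*(2 - z)*exp(-z)
The correct value should be: z*(2 - z)*exp(-z)

Explanation: The sign of the whole expression was flipped: the term z*(2 - z)*exp(-z) was incorrectly written as -z*(2 - z)*exp(-z)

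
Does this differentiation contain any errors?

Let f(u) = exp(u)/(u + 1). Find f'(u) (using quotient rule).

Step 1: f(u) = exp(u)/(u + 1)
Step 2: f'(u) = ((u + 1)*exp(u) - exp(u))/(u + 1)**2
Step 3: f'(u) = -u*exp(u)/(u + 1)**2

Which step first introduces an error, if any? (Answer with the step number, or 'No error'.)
Step 3

Step 3 is incorrect due to a sign flip.
The step shows: -u*exp(u)/(u + 1)**2
The correct value should be: u*exp(u)/(u + 1)**2

Explanation: The sign of the whole expression was flipped: the term u*exp(u)/(u + 1)**2 was incorrectly written as -u*exp(u)/(u + 1)**2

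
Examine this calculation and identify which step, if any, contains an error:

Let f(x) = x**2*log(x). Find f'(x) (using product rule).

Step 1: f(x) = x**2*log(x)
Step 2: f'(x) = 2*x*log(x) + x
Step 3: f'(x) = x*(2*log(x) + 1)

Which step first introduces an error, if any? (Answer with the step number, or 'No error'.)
No error

All steps in this derivation are correct.
The final answer f'(x) = x*(2*log(x) + 1) is valid.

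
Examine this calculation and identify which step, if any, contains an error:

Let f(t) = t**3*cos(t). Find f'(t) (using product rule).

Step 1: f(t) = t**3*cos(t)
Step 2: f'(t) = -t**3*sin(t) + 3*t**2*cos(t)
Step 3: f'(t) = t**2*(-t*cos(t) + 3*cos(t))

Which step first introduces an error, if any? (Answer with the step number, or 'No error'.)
Step 3

Step 3 is incorrect due to a wrong trig function.
The step shows: t**2*(-t*cos(t) + 3*cos(t))
The correct value should be: t**2*(-t*sin(t) + 3*cos(t))

Explanation: sin(t) was incorrectly written as cos(t): the term t**2*(-t*sin(t) + 3*cos(t)) was incorrectly written as t**2*(-t*cos(t) + 3*cos(t))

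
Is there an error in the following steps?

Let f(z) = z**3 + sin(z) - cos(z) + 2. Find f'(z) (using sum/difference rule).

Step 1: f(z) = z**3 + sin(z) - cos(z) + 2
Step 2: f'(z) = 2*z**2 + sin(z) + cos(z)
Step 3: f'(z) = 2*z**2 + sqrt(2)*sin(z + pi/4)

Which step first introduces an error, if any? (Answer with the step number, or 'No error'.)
Step 2

Step 2 is incorrect due to a wrong coefficient.
The step shows: 2*z**2 + sin(z) + cos(z)
The correct value should be: 3*z**2 + sin(z) + cos(z)

Explanation: The coefficient 3 was incorrectly written as 2: the term 3*z**2 was incorrectly written as 2*z**2
The later steps are derived from this incorrect expression, so the error originates in Step 2.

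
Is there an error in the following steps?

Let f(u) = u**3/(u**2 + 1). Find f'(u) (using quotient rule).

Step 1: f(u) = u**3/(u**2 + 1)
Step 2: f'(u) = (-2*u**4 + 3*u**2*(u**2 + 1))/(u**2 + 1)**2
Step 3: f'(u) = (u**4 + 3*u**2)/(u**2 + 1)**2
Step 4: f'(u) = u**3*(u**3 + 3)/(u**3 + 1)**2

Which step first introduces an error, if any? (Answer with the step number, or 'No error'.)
Step 4

Step 4 is incorrect due to a wrong exponent.
The step shows: u**3*(u**3 + 3)/(u**3 + 1)**2
The correct value should be: u**2*(u**2 + 3)/(u**2 + 1)**2

Explanation: The exponent 2 on u was incorrectly written as 3: the term u**2*(u**2 + 3)/(u**2 + 1)**2 was incorrectly written as u**3*(u**3 + 3)/(u**3 + 1)**2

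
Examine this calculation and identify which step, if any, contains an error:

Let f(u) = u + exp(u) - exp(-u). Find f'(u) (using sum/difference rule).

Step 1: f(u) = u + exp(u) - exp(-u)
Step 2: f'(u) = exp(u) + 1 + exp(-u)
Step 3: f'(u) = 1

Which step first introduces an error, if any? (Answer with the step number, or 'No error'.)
Step 3

Step 3 is incorrect due to a dropped term.
The step shows: 1
The correct value should be: 2*cosh(u) + 1

Explanation: A term was dropped: the term 2*cosh(u) was incorrectly omitted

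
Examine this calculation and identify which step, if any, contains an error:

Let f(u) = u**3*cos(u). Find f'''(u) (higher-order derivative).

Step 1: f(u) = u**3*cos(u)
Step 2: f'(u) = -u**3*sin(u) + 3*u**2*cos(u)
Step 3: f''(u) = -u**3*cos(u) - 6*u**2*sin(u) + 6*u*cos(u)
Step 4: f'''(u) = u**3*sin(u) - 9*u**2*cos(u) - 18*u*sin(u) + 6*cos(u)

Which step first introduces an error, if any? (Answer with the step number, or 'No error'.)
No error

All steps in this derivation are correct.
The final answer f'''(u) = u**3*sin(u) - 9*u**2*cos(u) - 18*u*sin(u) + 6*cos(u) is valid.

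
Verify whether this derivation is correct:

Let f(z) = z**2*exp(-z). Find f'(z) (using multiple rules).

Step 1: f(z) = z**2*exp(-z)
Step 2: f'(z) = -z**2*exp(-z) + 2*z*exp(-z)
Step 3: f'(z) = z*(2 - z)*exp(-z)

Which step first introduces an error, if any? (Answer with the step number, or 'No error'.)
No error

All steps in this derivation are correct.
The final answer f'(z) = z*(2 - z)*exp(-z) is valid.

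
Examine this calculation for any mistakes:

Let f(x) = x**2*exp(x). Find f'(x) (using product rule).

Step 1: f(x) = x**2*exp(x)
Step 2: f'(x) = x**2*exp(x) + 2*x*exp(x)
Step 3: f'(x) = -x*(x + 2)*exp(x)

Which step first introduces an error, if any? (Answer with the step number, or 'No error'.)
Step 3

Step 3 is incorrect due to a sign flip.
The step shows: -x*(x + 2)*exp(x)
The correct value should be: x*(x + 2)*exp(x)

Explanation: The sign of the whole expression was flipped: the term x*(x + 2)*exp(x) was incorrectly written as -x*(x + 2)*exp(x)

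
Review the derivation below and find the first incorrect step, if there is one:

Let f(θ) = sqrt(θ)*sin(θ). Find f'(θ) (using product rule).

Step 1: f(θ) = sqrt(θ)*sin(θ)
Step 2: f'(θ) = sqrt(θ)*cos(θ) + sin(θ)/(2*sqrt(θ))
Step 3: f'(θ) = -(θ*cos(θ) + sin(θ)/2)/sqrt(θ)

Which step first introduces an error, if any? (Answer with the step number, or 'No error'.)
Step 3

Step 3 is incorrect due to a sign flip.
The step shows: -(θ*cos(θ) + sin(θ)/2)/sqrt(θ)
The correct value should be: (θ*cos(θ) + sin(θ)/2)/sqrt(θ)

Explanation: The sign of the whole expression was flipped: the term (θ*cos(θ) + sin(θ)/2)/sqrt(θ) was incorrectly written as -(θ*cos(θ) + sin(θ)/2)/sqrt(θ)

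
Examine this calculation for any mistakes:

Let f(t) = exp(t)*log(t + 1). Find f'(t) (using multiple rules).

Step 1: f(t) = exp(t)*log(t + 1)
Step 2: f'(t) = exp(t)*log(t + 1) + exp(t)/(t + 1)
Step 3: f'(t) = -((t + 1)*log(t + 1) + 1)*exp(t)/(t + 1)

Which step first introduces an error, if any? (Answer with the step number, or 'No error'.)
Step 3

Step 3 is incorrect due to a sign flip.
The step shows: -((t + 1)*log(t + 1) + 1)*exp(t)/(t + 1)
The correct value should be: ((t + 1)*log(t + 1) + 1)*exp(t)/(t + 1)

Explanation: The sign of the whole expression was flipped: the term ((t + 1)*log(t + 1) + 1)*exp(t)/(t + 1) was incorrectly written as -((t + 1)*log(t + 1) + 1)*exp(t)/(t + 1)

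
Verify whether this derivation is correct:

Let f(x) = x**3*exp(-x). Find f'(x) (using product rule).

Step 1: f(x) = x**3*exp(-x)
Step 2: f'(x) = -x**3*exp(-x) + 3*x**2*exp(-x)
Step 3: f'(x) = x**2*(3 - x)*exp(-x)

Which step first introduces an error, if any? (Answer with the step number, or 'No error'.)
No error

All steps in this derivation are correct.
The final answer f'(x) = x**2*(3 - x)*exp(-x) is valid.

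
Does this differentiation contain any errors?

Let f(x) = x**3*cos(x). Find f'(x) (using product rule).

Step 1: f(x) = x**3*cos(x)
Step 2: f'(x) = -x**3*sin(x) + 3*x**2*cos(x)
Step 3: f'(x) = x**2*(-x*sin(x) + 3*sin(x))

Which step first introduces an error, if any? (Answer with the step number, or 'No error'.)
Step 3

Step 3 is incorrect due to a wrong trig function.
The step shows: x**2*(-x*sin(x) + 3*sin(x))
The correct value should be: x**2*(-x*sin(x) + 3*cos(x))

Explanation: cos(x) was incorrectly written as sin(x): the term x**2*(-x*sin(x) + 3*cos(x)) was incorrectly written as x**2*(-x*sin(x) + 3*sin(x))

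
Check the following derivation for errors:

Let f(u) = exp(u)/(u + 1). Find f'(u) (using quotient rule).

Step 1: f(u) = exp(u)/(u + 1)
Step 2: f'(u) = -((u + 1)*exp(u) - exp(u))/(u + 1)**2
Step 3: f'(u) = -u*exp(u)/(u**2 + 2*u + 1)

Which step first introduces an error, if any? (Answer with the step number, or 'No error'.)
Step 2

Step 2 is incorrect due to a sign flip.
The step shows: -((u + 1)*exp(u) - exp(u))/(u + 1)**2
The correct value should be: ((u + 1)*exp(u) - exp(u))/(u + 1)**2

Explanation: The sign of the whole expression was flipped: the term ((u + 1)*exp(u) - exp(u))/(u + 1)**2 was incorrectly written as -((u + 1)*exp(u) - exp(u))/(u + 1)**2
The later steps are derived from this incorrect expression, so the error originates in Step 2.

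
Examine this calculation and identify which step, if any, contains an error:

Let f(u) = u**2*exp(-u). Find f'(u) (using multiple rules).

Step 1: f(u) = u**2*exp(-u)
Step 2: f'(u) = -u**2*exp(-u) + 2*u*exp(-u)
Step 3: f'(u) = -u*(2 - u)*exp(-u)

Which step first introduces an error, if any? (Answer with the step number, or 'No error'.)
Step 3

Step 3 is incorrect due to a sign flip.
The step shows: -u*(2 - u)*exp(-u)
The correct value should be: u*(2 - u)*exp(-u)

Explanation: The sign of the whole expression was flipped: the term u*(2 - u)*exp(-u) was incorrectly written as -u*(2 - u)*exp(-u)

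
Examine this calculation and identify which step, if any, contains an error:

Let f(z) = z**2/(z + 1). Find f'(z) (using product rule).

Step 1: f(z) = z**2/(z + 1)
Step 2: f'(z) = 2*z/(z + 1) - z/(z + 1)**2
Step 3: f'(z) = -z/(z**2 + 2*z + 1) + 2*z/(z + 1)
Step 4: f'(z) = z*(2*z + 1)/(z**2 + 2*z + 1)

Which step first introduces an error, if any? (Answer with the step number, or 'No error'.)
Step 2

Step 2 is incorrect due to a wrong exponent.
The step shows: 2*z/(z + 1) - z/(z + 1)**2
The correct value should be: -z**2/(z + 1)**2 + 2*z/(z + 1)

Explanation: The exponent 2 on z was incorrectly written as 1: the term -z**2/(z + 1)**2 was incorrectly written as -z/(z + 1)**2
The later steps are derived from this incorrect expression, so the error originates in Step 2.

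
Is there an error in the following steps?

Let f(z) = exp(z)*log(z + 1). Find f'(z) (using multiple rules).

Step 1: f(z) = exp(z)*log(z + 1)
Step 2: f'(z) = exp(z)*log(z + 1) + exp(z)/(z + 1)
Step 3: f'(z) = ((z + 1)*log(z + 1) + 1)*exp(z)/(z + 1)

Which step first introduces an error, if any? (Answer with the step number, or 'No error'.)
No error

All steps in this derivation are correct.
The final answer f'(z) = ((z + 1)*log(z + 1) + 1)*exp(z)/(z + 1) is valid.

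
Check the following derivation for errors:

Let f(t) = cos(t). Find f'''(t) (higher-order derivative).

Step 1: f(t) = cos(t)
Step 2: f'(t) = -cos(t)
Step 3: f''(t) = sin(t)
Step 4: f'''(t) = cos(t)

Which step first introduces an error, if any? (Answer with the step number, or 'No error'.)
Step 2

Step 2 is incorrect due to a wrong trig function.
The step shows: -cos(t)
The correct value should be: -sin(t)

Explanation: sin(t) was incorrectly written as cos(t): the term -sin(t) was incorrectly written as -cos(t)
The later steps are derived from this incorrect expression, so the error originates in Step 2.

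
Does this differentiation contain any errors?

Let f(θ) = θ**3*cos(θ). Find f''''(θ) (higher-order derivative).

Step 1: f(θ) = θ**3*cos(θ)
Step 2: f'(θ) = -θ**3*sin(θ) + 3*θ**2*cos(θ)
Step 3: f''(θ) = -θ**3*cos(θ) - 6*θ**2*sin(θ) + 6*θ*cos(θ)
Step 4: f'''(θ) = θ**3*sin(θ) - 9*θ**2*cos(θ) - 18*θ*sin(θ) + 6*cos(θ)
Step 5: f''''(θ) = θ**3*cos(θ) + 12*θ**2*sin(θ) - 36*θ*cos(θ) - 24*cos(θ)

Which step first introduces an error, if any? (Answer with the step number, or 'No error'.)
Step 5

Step 5 is incorrect due to a wrong trig function.
The step shows: θ**3*cos(θ) + 12*θ**2*sin(θ) - 36*θ*cos(θ) - 24*cos(θ)
The correct value should be: θ**3*cos(θ) + 12*θ**2*sin(θ) - 36*θ*cos(θ) - 24*sin(θ)

Explanation: sin(θ) was incorrectly written as cos(θ): the term -24*sin(θ) was incorrectly written as -24*cos(θ)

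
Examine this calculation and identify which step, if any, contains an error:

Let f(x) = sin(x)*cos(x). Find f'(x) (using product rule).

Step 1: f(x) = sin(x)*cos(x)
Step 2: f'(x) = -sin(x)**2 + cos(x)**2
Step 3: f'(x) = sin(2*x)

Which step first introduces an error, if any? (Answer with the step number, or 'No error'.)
Step 3

Step 3 is incorrect due to a wrong trig function.
The step shows: sin(2*x)
The correct value should be: cos(2*x)

Explanation: cos(2*x) was incorrectly written as sin(2*x): the term cos(2*x) was incorrectly written as sin(2*x)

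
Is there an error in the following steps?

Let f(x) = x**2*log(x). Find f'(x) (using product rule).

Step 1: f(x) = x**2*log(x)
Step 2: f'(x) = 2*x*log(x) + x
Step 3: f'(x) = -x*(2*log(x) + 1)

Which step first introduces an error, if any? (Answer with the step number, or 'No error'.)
Step 3

Step 3 is incorrect due to a sign flip.
The step shows: -x*(2*log(x) + 1)
The correct value should be: x*(2*log(x) + 1)

Explanation: The sign of the whole expression was flipped: the term x*(2*log(x) + 1) was incorrectly written as -x*(2*log(x) + 1)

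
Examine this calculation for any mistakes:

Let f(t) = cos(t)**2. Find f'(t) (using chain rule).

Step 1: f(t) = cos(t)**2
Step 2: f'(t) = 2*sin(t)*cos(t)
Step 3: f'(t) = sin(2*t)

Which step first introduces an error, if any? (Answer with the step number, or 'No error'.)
Step 2

Step 2 is incorrect due to a sign flip.
The step shows: 2*sin(t)*cos(t)
The correct value should be: -2*sin(t)*cos(t)

Explanation: The sign of the whole expression was flipped: the term -2*sin(t)*cos(t) was incorrectly written as 2*sin(t)*cos(t)
The later steps are derived from this incorrect expression, so the error originates in Step 2.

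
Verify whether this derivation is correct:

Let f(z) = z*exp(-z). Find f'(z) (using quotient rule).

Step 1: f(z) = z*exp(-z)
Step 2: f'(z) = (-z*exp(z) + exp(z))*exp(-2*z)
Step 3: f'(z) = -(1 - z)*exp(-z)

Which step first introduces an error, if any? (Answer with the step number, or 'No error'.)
Step 3

Step 3 is incorrect due to a sign flip.
The step shows: -(1 - z)*exp(-z)
The correct value should be: (1 - z)*exp(-z)

Explanation: The sign of the whole expression was flipped: the term (1 - z)*exp(-z) was incorrectly written as -(1 - z)*exp(-z)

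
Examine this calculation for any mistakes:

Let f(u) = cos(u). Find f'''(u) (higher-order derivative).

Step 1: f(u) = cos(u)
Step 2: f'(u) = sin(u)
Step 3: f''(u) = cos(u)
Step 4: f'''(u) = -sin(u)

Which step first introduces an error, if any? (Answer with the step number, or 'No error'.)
Step 2

Step 2 is incorrect due to a sign flip.
The step shows: sin(u)
The correct value should be: -sin(u)

Explanation: The sign of the whole expression was flipped: the term -sin(u) was incorrectly written as sin(u)
The later steps are derived from this incorrect expression, so the error originates in Step 2.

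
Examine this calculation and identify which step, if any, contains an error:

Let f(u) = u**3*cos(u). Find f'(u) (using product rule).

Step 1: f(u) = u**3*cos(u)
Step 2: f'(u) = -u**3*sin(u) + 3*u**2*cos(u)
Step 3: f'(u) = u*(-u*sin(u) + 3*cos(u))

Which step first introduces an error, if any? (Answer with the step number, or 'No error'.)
Step 3

Step 3 is incorrect due to a wrong exponent.
The step shows: u*(-u*sin(u) + 3*cos(u))
The correct value should be: u**2*(-u*sin(u) + 3*cos(u))

Explanation: The exponent 2 on u was incorrectly written as 1: the term u**2*(-u*sin(u) + 3*cos(u)) was incorrectly written as u*(-u*sin(u) + 3*cos(u))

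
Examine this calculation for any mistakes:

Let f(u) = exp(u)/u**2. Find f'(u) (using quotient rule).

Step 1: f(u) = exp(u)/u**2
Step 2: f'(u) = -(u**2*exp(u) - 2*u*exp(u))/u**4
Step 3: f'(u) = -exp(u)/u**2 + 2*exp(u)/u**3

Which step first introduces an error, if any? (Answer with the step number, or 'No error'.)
Step 2

Step 2 is incorrect due to a sign flip.
The step shows: -(u**2*exp(u) - 2*u*exp(u))/u**4
The correct value should be: (u**2*exp(u) - 2*u*exp(u))/u**4

Explanation: The sign of the whole expression was flipped: the term (u**2*exp(u) - 2*u*exp(u))/u**4 was incorrectly written as -(u**2*exp(u) - 2*u*exp(u))/u**4
The later steps are derived from this incorrect expression, so the error originates in Step 2.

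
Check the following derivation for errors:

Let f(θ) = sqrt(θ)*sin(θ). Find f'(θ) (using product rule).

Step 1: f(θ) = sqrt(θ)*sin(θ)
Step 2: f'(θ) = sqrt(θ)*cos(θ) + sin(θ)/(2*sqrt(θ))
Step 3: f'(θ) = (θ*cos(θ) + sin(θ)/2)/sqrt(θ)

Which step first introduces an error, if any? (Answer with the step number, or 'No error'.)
No error

All steps in this derivation are correct.
The final answer f'(θ) = (θ*cos(θ) + sin(θ)/2)/sqrt(θ) is valid.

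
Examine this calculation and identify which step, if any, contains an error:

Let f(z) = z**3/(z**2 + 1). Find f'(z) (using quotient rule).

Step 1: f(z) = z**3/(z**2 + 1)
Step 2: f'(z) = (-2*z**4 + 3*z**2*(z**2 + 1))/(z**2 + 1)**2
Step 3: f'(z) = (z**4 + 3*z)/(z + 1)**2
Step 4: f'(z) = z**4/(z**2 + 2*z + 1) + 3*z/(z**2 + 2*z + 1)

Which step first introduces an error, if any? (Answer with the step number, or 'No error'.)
Step 3

Step 3 is incorrect due to a wrong exponent.
The step shows: (z**4 + 3*z)/(z + 1)**2
The correct value should be: (z**4 + 3*z**2)/(z**2 + 1)**2

Explanation: The exponent 2 on z was incorrectly written as 1: the term (z**4 + 3*z**2)/(z**2 + 1)**2 was incorrectly written as (z**4 + 3*z)/(z + 1)**2
The later steps are derived from this incorrect expression, so the error originates in Step 3.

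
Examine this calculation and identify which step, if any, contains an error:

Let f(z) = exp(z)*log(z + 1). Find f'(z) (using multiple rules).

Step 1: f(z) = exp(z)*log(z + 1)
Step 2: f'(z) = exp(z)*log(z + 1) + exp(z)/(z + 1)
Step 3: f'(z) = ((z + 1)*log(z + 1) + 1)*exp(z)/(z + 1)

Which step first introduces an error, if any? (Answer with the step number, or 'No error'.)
No error

All steps in this derivation are correct.
The final answer f'(z) = ((z + 1)*log(z + 1) + 1)*exp(z)/(z + 1) is valid.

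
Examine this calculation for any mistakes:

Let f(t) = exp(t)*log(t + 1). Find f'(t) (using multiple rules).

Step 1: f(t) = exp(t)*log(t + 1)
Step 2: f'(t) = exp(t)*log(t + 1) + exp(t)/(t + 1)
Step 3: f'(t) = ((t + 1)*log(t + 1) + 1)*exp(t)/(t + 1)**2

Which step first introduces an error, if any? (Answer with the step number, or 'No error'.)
Step 3

Step 3 is incorrect due to a wrong exponent.
The step shows: ((t + 1)*log(t + 1) + 1)*exp(t)/(t + 1)**2
The correct value should be: ((t + 1)*log(t + 1) + 1)*exp(t)/(t + 1)

Explanation: The exponent -1 on t + 1 was incorrectly written as -2: the term ((t + 1)*log(t + 1) + 1)*exp(t)/(t + 1) was incorrectly written as ((t + 1)*log(t + 1) + 1)*exp(t)/(t + 1)**2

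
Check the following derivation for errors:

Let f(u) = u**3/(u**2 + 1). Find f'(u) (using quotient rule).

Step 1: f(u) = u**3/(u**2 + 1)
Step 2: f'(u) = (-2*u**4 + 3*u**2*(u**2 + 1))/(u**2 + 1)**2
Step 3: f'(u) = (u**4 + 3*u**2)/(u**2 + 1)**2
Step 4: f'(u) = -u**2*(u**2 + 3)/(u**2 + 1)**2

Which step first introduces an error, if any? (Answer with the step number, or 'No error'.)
Step 4

Step 4 is incorrect due to a sign flip.
The step shows: -u**2*(u**2 + 3)/(u**2 + 1)**2
The correct value should be: u**2*(u**2 + 3)/(u**2 + 1)**2

Explanation: The sign of the whole expression was flipped: the term u**2*(u**2 + 3)/(u**2 + 1)**2 was incorrectly written as -u**2*(u**2 + 3)/(u**2 + 1)**2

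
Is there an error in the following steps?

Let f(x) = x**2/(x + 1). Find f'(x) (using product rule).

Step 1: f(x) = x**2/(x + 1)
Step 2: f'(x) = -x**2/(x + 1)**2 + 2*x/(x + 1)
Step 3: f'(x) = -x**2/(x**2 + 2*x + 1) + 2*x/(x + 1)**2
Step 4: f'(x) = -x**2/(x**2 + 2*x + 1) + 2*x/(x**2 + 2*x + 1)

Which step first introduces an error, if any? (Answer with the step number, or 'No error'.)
Step 3

Step 3 is incorrect due to a wrong exponent.
The step shows: -x**2/(x**2 + 2*x + 1) + 2*x/(x + 1)**2
The correct value should be: -x**2/(x**2 + 2*x + 1) + 2*x/(x + 1)

Explanation: The exponent -1 on x + 1 was incorrectly written as -2: the term 2*x/(x + 1) was incorrectly written as 2*x/(x + 1)**2
The later steps are derived from this incorrect expression, so the error originates in Step 3.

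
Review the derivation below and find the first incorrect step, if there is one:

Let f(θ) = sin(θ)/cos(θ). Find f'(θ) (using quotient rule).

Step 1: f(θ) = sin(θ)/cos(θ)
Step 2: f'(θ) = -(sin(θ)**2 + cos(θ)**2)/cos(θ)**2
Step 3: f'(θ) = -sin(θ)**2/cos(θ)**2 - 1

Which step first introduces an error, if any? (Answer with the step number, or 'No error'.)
Step 2

Step 2 is incorrect due to a sign flip.
The step shows: -(sin(θ)**2 + cos(θ)**2)/cos(θ)**2
The correct value should be: (sin(θ)**2 + cos(θ)**2)/cos(θ)**2

Explanation: The sign of the whole expression was flipped: the term (sin(θ)**2 + cos(θ)**2)/cos(θ)**2 was incorrectly written as -(sin(θ)**2 + cos(θ)**2)/cos(θ)**2
The later steps are derived from this incorrect expression, so the error originates in Step 2.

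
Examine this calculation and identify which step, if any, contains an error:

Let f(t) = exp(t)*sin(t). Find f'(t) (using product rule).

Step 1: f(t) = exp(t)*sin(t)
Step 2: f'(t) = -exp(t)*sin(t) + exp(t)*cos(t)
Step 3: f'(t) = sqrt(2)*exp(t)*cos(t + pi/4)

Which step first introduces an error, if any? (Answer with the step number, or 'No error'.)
Step 2

Step 2 is incorrect due to a sign flip.
The step shows: -exp(t)*sin(t) + exp(t)*cos(t)
The correct value should be: exp(t)*sin(t) + exp(t)*cos(t)

Explanation: The sign of one term was flipped: the term exp(t)*sin(t) was incorrectly written as -exp(t)*sin(t)
The later steps are derived from this incorrect expression, so the error originates in Step 2.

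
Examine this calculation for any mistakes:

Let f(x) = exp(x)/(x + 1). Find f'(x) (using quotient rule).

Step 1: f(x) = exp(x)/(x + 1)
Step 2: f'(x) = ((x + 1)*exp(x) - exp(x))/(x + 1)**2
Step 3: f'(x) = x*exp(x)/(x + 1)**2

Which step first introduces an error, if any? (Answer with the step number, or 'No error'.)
No error

All steps in this derivation are correct.
The final answer f'(x) = x*exp(x)/(x + 1)**2 is valid.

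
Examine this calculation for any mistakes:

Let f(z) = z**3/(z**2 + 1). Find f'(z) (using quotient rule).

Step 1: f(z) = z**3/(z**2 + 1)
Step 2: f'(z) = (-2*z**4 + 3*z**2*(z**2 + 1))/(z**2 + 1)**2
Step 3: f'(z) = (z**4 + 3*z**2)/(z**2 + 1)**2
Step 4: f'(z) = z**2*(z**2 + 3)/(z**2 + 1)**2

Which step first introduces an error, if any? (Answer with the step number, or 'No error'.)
No error

All steps in this derivation are correct.
The final answer f'(z) = z**2*(z**2 + 3)/(z**2 + 1)**2 is valid.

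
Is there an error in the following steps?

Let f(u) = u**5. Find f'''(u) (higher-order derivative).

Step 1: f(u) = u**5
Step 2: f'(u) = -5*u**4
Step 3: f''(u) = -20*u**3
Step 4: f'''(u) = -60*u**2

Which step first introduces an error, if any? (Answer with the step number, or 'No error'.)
Step 2

Step 2 is incorrect due to a sign flip.
The step shows: -5*u**4
The correct value should be: 5*u**4

Explanation: The sign of the whole expression was flipped: the term 5*u**4 was incorrectly written as -5*u**4
The later steps are derived from this incorrect expression, so the error originates in Step 2.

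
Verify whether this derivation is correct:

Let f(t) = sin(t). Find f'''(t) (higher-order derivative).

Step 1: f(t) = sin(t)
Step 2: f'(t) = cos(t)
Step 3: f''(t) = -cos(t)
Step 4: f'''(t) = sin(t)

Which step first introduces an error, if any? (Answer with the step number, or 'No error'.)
Step 3

Step 3 is incorrect due to a wrong trig function.
The step shows: -cos(t)
The correct value should be: -sin(t)

Explanation: sin(t) was incorrectly written as cos(t): the term -sin(t) was incorrectly written as -cos(t)
The later steps are derived from this incorrect expression, so the error originates in Step 3.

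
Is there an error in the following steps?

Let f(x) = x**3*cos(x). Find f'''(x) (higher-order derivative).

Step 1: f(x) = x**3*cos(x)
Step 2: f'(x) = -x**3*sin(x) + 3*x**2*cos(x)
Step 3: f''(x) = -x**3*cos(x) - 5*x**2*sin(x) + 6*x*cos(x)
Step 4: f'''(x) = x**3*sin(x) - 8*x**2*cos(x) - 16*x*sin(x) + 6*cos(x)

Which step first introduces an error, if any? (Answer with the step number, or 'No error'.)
Step 3

Step 3 is incorrect due to a wrong coefficient.
The step shows: -x**3*cos(x) - 5*x**2*sin(x) + 6*x*cos(x)
The correct value should be: -x**3*cos(x) - 6*x**2*sin(x) + 6*x*cos(x)

Explanation: The coefficient -6 was incorrectly written as -5: the term -6*x**2*sin(x) was incorrectly written as -5*x**2*sin(x)
The later steps are derived from this incorrect expression, so the error originates in Step 3.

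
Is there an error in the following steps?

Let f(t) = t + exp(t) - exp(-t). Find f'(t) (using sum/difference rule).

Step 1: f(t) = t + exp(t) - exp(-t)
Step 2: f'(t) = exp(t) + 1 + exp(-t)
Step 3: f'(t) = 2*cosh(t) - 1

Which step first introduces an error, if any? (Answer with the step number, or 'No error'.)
Step 3

Step 3 is incorrect due to a sign flip.
The step shows: 2*cosh(t) - 1
The correct value should be: 2*cosh(t) + 1

Explanation: The sign of one term was flipped: the term 1 was incorrectly written as -1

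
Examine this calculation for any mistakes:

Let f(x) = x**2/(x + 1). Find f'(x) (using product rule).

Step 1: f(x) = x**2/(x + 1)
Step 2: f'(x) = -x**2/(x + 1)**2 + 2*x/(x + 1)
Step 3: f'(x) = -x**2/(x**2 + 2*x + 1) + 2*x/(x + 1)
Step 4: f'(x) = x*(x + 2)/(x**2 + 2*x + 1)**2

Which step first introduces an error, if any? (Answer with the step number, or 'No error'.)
Step 4

Step 4 is incorrect due to a wrong exponent.
The step shows: x*(x + 2)/(x**2 + 2*x + 1)**2
The correct value should be: x*(x + 2)/(x**2 + 2*x + 1)

Explanation: The exponent -1 on x**2 + 2*x + 1 was incorrectly written as -2: the term x*(x + 2)/(x**2 + 2*x + 1) was incorrectly written as x*(x + 2)/(x**2 + 2*x + 1)**2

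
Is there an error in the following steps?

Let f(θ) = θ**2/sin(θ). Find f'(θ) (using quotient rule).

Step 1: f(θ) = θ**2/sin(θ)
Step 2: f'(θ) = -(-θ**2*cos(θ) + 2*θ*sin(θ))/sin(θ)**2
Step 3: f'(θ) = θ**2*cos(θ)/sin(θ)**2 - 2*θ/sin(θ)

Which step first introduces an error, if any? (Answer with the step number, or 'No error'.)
Step 2

Step 2 is incorrect due to a sign flip.
The step shows: -(-θ**2*cos(θ) + 2*θ*sin(θ))/sin(θ)**2
The correct value should be: (-θ**2*cos(θ) + 2*θ*sin(θ))/sin(θ)**2

Explanation: The sign of the whole expression was flipped: the term (-θ**2*cos(θ) + 2*θ*sin(θ))/sin(θ)**2 was incorrectly written as -(-θ**2*cos(θ) + 2*θ*sin(θ))/sin(θ)**2
The later steps are derived from this incorrect expression, so the error originates in Step 2.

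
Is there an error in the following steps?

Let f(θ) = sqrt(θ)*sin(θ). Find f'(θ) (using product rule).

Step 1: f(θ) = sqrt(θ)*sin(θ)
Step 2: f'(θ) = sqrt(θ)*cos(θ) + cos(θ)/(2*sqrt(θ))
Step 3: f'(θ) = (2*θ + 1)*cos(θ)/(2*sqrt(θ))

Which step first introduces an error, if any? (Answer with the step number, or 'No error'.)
Step 2

Step 2 is incorrect due to a wrong trig function.
The step shows: sqrt(θ)*cos(θ) + cos(θ)/(2*sqrt(θ))
The correct value should be: sqrt(θ)*cos(θ) + sin(θ)/(2*sqrt(θ))

Explanation: sin(θ) was incorrectly written as cos(θ): the term sin(θ)/(2*sqrt(θ)) was incorrectly written as cos(θ)/(2*sqrt(θ))
The later steps are derived from this incorrect expression, so the error originates in Step 2.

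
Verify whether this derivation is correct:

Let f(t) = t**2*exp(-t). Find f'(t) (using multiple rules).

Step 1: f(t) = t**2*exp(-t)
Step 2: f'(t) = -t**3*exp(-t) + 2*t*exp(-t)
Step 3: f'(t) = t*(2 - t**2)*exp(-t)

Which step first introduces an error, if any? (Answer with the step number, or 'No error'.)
Step 2

Step 2 is incorrect due to a wrong exponent.
The step shows: -t**3*exp(-t) + 2*t*exp(-t)
The correct value should be: -t**2*exp(-t) + 2*t*exp(-t)

Explanation: The exponent 2 on t was incorrectly written as 3: the term -t**2*exp(-t) was incorrectly written as -t**3*exp(-t)
The later steps are derived from this incorrect expression, so the error originates in Step 2.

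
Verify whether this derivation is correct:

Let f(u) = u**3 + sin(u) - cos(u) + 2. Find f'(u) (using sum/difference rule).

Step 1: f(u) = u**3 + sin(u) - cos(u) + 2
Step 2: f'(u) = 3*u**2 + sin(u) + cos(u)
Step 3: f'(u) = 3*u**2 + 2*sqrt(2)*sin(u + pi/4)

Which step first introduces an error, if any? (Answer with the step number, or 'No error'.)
Step 3

Step 3 is incorrect due to a wrong exponent.
The step shows: 3*u**2 + 2*sqrt(2)*sin(u + pi/4)
The correct value should be: 3*u**2 + sqrt(2)*sin(u + pi/4)

Explanation: The exponent 1/2 on 2 was incorrectly written as 3/2: the term sqrt(2)*sin(u + pi/4) was incorrectly written as 2*sqrt(2)*sin(u + pi/4)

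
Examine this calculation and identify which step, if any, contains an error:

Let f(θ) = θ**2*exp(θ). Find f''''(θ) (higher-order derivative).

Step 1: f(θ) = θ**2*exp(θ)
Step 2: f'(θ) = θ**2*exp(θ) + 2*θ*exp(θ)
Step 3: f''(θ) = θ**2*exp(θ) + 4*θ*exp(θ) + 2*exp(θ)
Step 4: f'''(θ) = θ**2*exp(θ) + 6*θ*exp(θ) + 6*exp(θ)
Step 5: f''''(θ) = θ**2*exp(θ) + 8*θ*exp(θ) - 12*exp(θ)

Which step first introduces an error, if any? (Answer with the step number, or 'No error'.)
Step 5

Step 5 is incorrect due to a sign flip.
The step shows: θ**2*exp(θ) + 8*θ*exp(θ) - 12*exp(θ)
The correct value should be: θ**2*exp(θ) + 8*θ*exp(θ) + 12*exp(θ)

Explanation: The sign of one term was flipped: the term 12*exp(θ) was incorrectly written as -12*exp(θ)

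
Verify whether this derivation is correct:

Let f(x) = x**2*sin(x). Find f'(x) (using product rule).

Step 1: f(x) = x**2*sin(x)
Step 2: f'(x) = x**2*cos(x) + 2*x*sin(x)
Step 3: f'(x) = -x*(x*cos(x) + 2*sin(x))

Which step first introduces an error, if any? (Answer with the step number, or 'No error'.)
Step 3

Step 3 is incorrect due to a sign flip.
The step shows: -x*(x*cos(x) + 2*sin(x))
The correct value should be: x*(x*cos(x) + 2*sin(x))

Explanation: The sign of the whole expression was flipped: the term x*(x*cos(x) + 2*sin(x)) was incorrectly written as -x*(x*cos(x) + 2*sin(x))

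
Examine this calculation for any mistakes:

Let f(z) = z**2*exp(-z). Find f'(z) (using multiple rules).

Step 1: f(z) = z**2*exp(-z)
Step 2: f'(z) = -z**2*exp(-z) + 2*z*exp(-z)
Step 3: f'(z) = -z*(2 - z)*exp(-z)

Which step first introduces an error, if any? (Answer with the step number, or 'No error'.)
Step 3

Step 3 is incorrect due to a sign flip.
The step shows: -z*(2 - z)*exp(-z)
The correct value should be: z*(2 - z)*exp(-z)

Explanation: The sign of the whole expression was flipped: the term z*(2 - z)*exp(-z) was incorrectly written as -z*(2 - z)*exp(-z)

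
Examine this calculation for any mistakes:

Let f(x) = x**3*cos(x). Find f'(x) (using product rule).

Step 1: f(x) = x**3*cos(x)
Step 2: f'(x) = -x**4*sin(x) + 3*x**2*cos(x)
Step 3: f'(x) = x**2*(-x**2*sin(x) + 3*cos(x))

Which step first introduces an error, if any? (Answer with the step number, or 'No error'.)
Step 2

Step 2 is incorrect due to a wrong exponent.
The step shows: -x**4*sin(x) + 3*x**2*cos(x)
The correct value should be: -x**3*sin(x) + 3*x**2*cos(x)

Explanation: The exponent 3 on x was incorrectly written as 4: the term -x**3*sin(x) was incorrectly written as -x**4*sin(x)
The later steps are derived from this incorrect expression, so the error originates in Step 2.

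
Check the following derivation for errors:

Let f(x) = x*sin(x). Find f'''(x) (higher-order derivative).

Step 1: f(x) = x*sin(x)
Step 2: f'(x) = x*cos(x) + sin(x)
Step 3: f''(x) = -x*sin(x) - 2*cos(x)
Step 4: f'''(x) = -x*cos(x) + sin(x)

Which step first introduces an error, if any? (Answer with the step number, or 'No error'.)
Step 3

Step 3 is incorrect due to a sign flip.
The step shows: -x*sin(x) - 2*cos(x)
The correct value should be: -x*sin(x) + 2*cos(x)

Explanation: The sign of one term was flipped: the term 2*cos(x) was incorrectly written as -2*cos(x)
The later steps are derived from this incorrect expression, so the error originates in Step 3.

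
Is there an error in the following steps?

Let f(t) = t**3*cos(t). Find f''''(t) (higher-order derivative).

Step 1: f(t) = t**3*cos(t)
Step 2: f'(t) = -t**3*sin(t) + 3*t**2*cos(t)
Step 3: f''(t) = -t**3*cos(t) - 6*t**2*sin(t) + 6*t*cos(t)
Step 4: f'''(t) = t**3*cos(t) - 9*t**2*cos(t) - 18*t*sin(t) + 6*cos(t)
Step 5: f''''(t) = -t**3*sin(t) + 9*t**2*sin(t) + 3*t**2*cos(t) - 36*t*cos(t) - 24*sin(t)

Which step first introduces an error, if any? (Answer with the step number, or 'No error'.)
Step 4

Step 4 is incorrect due to a wrong trig function.
The step shows: t**3*cos(t) - 9*t**2*cos(t) - 18*t*sin(t) + 6*cos(t)
The correct value should be: t**3*sin(t) - 9*t**2*cos(t) - 18*t*sin(t) + 6*cos(t)

Explanation: sin(t) was incorrectly written as cos(t): the term t**3*sin(t) was incorrectly written as t**3*cos(t)
The later steps are derived from this incorrect expression, so the error originates in Step 4.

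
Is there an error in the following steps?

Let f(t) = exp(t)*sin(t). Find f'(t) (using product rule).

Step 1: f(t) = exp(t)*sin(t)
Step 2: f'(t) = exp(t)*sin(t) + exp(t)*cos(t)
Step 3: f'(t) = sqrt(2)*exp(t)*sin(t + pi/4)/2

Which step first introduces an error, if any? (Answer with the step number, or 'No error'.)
Step 3

Step 3 is incorrect due to a wrong exponent.
The step shows: sqrt(2)*exp(t)*sin(t + pi/4)/2
The correct value should be: sqrt(2)*exp(t)*sin(t + pi/4)

Explanation: The exponent 1/2 on 2 was incorrectly written as -1/2: the term sqrt(2)*exp(t)*sin(t + pi/4) was incorrectly written as sqrt(2)*exp(t)*sin(t + pi/4)/2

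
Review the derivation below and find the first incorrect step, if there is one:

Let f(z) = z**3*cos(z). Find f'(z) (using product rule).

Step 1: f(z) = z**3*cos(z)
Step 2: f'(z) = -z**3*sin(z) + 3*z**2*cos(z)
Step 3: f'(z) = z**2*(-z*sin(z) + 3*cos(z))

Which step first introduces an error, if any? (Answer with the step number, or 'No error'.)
No error

All steps in this derivation are correct.
The final answer f'(z) = z**2*(-z*sin(z) + 3*cos(z)) is valid.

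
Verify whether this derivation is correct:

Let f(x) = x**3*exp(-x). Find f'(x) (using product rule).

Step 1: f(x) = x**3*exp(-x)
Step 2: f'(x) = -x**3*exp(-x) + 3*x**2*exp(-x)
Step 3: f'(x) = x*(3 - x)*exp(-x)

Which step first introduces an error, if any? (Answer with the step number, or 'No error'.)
Step 3

Step 3 is incorrect due to a wrong exponent.
The step shows: x*(3 - x)*exp(-x)
The correct value should be: x**2*(3 - x)*exp(-x)

Explanation: The exponent 2 on x was incorrectly written as 1: the term x**2*(3 - x)*exp(-x) was incorrectly written as x*(3 - x)*exp(-x)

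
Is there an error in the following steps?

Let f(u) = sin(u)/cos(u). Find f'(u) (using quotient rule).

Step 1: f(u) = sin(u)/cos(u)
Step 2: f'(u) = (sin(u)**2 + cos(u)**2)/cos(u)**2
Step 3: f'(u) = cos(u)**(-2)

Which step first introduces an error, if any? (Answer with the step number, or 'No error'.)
No error

All steps in this derivation are correct.
The final answer f'(u) = cos(u)**(-2) is valid.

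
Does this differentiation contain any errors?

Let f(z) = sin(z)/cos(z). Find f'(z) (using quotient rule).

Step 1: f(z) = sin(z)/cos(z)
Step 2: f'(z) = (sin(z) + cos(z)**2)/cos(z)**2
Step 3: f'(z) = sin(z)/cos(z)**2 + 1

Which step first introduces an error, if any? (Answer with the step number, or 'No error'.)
Step 2

Step 2 is incorrect due to a wrong exponent.
The step shows: (sin(z) + cos(z)**2)/cos(z)**2
The correct value should be: (sin(z)**2 + cos(z)**2)/cos(z)**2

Explanation: The exponent 2 on sin(z) was incorrectly written as 1: the term (sin(z)**2 + cos(z)**2)/cos(z)**2 was incorrectly written as (sin(z) + cos(z)**2)/cos(z)**2
The later steps are derived from this incorrect expression, so the error originates in Step 2.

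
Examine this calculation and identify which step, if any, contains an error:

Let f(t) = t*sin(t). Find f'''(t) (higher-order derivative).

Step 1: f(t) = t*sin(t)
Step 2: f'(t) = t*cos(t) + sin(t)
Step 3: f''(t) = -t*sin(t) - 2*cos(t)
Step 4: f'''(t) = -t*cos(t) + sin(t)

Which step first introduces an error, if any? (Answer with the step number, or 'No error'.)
Step 3

Step 3 is incorrect due to a sign flip.
The step shows: -t*sin(t) - 2*cos(t)
The correct value should be: -t*sin(t) + 2*cos(t)

Explanation: The sign of one term was flipped: the term 2*cos(t) was incorrectly written as -2*cos(t)
The later steps are derived from this incorrect expression, so the error originates in Step 3.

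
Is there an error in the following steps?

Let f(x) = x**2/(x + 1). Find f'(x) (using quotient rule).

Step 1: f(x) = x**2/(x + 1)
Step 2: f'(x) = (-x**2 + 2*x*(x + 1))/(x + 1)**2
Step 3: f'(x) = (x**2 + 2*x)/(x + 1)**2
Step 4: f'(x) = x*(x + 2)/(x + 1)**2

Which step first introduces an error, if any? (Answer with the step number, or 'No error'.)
No error

All steps in this derivation are correct.
The final answer f'(x) = x*(x + 2)/(x + 1)**2 is valid.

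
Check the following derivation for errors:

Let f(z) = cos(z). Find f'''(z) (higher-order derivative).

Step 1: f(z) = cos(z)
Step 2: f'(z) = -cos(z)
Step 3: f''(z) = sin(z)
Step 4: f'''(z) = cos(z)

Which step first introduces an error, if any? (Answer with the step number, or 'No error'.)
Step 2

Step 2 is incorrect due to a wrong trig function.
The step shows: -cos(z)
The correct value should be: -sin(z)

Explanation: sin(z) was incorrectly written as cos(z): the term -sin(z) was incorrectly written as -cos(z)
The later steps are derived from this incorrect expression, so the error originates in Step 2.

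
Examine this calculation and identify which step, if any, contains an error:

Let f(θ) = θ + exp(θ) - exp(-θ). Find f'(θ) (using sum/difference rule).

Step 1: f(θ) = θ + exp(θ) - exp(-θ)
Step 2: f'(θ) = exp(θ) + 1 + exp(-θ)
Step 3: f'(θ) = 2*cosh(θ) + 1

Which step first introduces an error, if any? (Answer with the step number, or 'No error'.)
No error

All steps in this derivation are correct.
The final answer f'(θ) = 2*cosh(θ) + 1 is valid.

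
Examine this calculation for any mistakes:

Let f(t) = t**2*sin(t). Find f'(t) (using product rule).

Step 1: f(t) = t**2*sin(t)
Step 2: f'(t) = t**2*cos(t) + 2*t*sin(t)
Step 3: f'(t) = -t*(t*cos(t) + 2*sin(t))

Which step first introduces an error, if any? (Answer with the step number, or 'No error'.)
Step 3

Step 3 is incorrect due to a sign flip.
The step shows: -t*(t*cos(t) + 2*sin(t))
The correct value should be: t*(t*cos(t) + 2*sin(t))

Explanation: The sign of the whole expression was flipped: the term t*(t*cos(t) + 2*sin(t)) was incorrectly written as -t*(t*cos(t) + 2*sin(t))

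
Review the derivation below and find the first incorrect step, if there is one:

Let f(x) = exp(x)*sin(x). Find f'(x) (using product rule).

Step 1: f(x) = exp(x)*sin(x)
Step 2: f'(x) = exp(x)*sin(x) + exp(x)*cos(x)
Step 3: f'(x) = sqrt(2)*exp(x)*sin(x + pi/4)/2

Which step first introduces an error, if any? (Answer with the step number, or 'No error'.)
Step 3

Step 3 is incorrect due to a wrong exponent.
The step shows: sqrt(2)*exp(x)*sin(x + pi/4)/2
The correct value should be: sqrt(2)*exp(x)*sin(x + pi/4)

Explanation: The exponent 1/2 on 2 was incorrectly written as -1/2: the term sqrt(2)*exp(x)*sin(x + pi/4) was incorrectly written as sqrt(2)*exp(x)*sin(x + pi/4)/2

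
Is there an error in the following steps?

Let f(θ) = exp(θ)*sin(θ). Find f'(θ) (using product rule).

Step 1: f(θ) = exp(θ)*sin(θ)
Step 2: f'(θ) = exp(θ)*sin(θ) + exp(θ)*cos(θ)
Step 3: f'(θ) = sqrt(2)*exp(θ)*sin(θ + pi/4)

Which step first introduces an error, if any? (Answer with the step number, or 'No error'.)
No error

All steps in this derivation are correct.
The final answer f'(θ) = sqrt(2)*exp(θ)*sin(θ + pi/4) is valid.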